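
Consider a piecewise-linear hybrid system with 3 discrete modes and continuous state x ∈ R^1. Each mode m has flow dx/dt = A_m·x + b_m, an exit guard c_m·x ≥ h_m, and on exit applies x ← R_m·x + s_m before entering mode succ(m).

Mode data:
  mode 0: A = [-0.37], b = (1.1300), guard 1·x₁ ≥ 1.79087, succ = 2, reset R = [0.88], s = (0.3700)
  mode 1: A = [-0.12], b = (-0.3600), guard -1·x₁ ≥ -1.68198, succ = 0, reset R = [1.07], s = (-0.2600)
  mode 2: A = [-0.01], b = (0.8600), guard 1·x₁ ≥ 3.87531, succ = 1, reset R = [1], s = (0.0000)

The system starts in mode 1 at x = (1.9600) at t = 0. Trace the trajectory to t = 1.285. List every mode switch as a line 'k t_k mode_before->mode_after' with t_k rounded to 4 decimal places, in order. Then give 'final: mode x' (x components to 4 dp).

1 0.4807 1->0
2 0.9708 0->2
final: 2 2.2096

Mode 1: guard c·x = -1.6820 hit at Δt = 0.4807 (t = 0.4807), x⁻ = (1.6820) → reset → x⁺ = (1.5397), jump to mode 0
Mode 0: guard c·x = 1.7909 hit at Δt = 0.4901 (t = 0.9708), x⁻ = (1.7909) → reset → x⁺ = (1.9460), jump to mode 2
Mode 2: flow for 0.3142 to horizon, guard not reached → x = (2.2096)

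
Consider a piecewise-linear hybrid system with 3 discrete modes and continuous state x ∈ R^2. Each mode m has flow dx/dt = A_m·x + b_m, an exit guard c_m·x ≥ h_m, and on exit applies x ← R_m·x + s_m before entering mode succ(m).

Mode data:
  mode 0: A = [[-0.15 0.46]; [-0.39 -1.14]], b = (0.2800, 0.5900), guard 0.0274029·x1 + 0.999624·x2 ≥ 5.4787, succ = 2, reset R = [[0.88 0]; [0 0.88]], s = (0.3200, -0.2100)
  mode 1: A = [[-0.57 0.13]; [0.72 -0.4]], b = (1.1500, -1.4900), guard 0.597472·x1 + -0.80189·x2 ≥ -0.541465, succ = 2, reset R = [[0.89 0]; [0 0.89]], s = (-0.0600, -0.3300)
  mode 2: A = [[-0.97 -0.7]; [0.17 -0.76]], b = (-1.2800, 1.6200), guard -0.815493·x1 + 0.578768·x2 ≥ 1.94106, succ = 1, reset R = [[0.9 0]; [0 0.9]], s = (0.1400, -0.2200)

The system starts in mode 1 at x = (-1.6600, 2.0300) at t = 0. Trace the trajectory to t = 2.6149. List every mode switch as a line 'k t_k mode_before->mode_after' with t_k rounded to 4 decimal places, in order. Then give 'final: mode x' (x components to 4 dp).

Mode 1: guard c·x = -0.5415 hit at Δt = 0.6394 (t = 0.6394), x⁻ = (-0.4638, 0.3296) → reset → x⁺ = (-0.4728, -0.0366), jump to mode 2
Mode 2: guard c·x = 1.9411 hit at Δt = 1.3556 (t = 1.9950), x⁻ = (-1.5304, 1.1974) → reset → x⁺ = (-1.2373, 0.8577), jump to mode 1
Mode 1: guard c·x = -0.5415 hit at Δt = 0.2992 (t = 2.2942), x⁻ = (-0.7100, 0.1462) → reset → x⁺ = (-0.6919, -0.1999), jump to mode 2
Mode 2: flow for 0.3207 to horizon, guard not reached → x = (-0.8705, 0.2667)

1 0.6394 1->2
2 1.9950 2->1
3 2.2942 1->2
final: 2 -0.8705 0.2667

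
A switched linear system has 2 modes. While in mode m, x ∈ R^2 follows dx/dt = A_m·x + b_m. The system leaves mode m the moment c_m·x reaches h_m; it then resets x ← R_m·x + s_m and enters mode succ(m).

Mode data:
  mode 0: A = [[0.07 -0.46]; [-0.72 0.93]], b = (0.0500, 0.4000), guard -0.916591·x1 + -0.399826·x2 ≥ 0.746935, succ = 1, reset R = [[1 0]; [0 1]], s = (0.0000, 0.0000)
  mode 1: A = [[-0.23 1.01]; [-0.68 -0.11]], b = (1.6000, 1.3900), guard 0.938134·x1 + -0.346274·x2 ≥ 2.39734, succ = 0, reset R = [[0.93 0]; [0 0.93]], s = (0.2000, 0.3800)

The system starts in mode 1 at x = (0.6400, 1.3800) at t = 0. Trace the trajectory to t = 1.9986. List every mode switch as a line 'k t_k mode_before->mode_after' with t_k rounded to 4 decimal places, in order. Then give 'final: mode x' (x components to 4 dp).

1 0.9050 1->0
final: 0 2.5564 1.3625

Mode 1: guard c·x = 2.3973 hit at Δt = 0.9050 (t = 0.9050), x⁻ = (3.0456, 1.3280) → reset → x⁺ = (3.0324, 1.6151), jump to mode 0
Mode 0: flow for 1.0936 to horizon, guard not reached → x = (2.5564, 1.3625)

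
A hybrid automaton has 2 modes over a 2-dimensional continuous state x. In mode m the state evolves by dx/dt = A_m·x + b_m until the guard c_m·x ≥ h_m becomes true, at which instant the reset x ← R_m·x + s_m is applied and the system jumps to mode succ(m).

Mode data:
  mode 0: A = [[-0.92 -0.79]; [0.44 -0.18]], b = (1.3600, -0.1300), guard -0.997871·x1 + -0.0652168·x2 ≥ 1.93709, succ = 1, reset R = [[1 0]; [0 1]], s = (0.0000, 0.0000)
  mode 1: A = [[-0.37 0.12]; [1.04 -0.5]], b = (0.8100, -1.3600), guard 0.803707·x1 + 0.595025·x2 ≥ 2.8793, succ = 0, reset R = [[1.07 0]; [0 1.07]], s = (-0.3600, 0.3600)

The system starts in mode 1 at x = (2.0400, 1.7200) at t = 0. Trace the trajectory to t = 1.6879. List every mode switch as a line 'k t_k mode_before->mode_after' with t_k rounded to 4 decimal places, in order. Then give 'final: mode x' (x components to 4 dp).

Mode 1: guard c·x = 2.8793 hit at Δt = 1.1204 (t = 1.1204), x⁻ = (2.2799, 1.7594) → reset → x⁺ = (2.0795, 2.2426), jump to mode 0
Mode 0: flow for 0.5675 to horizon, guard not reached → x = (1.0310, 2.3115)

1 1.1204 1->0
final: 0 1.0310 2.3115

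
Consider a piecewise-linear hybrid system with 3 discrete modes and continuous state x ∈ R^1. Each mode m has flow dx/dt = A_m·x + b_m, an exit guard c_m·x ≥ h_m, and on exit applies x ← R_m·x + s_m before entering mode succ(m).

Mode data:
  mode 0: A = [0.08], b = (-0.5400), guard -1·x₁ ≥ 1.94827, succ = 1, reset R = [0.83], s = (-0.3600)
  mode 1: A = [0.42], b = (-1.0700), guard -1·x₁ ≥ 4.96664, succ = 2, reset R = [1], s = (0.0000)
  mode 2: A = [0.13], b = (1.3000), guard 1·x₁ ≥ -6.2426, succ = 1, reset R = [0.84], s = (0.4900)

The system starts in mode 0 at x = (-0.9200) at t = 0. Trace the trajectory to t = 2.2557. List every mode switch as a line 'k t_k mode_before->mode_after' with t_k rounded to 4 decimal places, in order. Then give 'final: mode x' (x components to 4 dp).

1 1.5726 0->1
final: 1 -3.4806

Mode 0: guard c·x = 1.9483 hit at Δt = 1.5726 (t = 1.5726), x⁻ = (-1.9483) → reset → x⁺ = (-1.9771), jump to mode 1
Mode 1: flow for 0.6831 to horizon, guard not reached → x = (-3.4806)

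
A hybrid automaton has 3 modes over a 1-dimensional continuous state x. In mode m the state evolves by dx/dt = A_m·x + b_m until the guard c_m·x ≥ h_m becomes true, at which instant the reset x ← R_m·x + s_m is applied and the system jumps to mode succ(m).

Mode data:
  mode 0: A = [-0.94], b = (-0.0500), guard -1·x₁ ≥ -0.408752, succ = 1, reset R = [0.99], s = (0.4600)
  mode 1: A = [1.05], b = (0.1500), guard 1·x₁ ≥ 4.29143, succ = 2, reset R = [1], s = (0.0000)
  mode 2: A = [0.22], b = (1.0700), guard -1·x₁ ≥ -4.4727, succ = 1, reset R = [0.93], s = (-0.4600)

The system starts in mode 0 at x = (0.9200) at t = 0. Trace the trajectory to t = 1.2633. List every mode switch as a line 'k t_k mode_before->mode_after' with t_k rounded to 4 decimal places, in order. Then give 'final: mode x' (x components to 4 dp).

Mode 0: guard c·x = -0.4088 hit at Δt = 0.7927 (t = 0.7927), x⁻ = (0.4088) → reset → x⁺ = (0.8647), jump to mode 1
Mode 1: flow for 0.4706 to horizon, guard not reached → x = (1.5085)

1 0.7927 0->1
final: 1 1.5085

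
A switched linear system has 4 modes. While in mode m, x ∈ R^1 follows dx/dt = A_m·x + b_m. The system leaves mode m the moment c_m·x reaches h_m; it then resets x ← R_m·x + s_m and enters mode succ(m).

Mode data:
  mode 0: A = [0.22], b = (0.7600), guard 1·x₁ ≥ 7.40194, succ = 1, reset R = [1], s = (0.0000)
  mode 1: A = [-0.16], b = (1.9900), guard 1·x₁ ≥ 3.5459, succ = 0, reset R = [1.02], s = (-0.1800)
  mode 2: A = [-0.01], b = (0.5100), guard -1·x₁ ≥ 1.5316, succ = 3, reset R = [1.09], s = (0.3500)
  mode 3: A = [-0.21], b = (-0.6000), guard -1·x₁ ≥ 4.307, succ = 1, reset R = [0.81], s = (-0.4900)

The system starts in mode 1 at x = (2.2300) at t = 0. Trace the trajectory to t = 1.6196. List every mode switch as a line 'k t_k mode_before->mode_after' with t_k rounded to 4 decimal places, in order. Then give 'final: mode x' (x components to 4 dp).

Mode 1: guard c·x = 3.5459 hit at Δt = 0.8626 (t = 0.8626), x⁻ = (3.5459) → reset → x⁺ = (3.4368), jump to mode 0
Mode 0: flow for 0.7570 to horizon, guard not reached → x = (4.6856)

1 0.8626 1->0
final: 0 4.6856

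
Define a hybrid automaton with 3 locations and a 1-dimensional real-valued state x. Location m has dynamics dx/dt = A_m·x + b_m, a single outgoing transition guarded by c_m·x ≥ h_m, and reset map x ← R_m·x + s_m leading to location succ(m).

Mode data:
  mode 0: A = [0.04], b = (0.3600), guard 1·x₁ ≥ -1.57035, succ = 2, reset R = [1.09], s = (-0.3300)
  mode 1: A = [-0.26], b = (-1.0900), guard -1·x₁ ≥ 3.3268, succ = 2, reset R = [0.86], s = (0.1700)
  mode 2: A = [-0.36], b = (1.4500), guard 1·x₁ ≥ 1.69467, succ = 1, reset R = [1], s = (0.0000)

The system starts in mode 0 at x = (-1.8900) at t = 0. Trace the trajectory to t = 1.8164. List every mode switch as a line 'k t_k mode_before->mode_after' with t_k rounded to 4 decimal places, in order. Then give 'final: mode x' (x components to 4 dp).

Mode 0: guard c·x = -1.5703 hit at Δt = 1.0994 (t = 1.0994), x⁻ = (-1.5704) → reset → x⁺ = (-2.0417), jump to mode 2
Mode 2: flow for 0.7170 to horizon, guard not reached → x = (-0.6609)

1 1.0994 0->2
final: 2 -0.6609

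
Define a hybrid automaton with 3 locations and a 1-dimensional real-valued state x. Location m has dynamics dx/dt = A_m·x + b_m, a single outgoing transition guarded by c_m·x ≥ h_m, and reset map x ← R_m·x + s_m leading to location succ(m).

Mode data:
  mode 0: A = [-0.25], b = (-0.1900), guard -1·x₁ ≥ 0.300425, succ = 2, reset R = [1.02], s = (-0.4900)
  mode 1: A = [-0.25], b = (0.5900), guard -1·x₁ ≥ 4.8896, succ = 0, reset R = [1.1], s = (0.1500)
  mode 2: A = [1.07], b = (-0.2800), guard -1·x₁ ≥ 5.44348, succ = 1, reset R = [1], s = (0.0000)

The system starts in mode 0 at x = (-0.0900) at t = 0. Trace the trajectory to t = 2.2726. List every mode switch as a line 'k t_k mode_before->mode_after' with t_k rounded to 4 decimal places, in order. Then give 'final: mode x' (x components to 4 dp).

1 1.5079 0->2
final: 2 -2.1365

Mode 0: guard c·x = 0.3004 hit at Δt = 1.5079 (t = 1.5079), x⁻ = (-0.3004) → reset → x⁺ = (-0.7964), jump to mode 2
Mode 2: flow for 0.7647 to horizon, guard not reached → x = (-2.1365)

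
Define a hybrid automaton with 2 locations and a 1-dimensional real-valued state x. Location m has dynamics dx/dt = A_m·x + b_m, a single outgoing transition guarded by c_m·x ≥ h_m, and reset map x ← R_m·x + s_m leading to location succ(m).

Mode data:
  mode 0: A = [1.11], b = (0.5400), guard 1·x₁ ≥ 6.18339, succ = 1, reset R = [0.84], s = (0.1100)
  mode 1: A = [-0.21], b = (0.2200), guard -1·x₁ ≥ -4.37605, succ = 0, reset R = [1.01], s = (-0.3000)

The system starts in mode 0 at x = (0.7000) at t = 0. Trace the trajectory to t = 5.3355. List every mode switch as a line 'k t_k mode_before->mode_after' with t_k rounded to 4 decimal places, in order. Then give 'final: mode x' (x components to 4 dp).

Mode 0: guard c·x = 6.1834 hit at Δt = 1.5555 (t = 1.5555), x⁻ = (6.1834) → reset → x⁺ = (5.3040), jump to mode 1
Mode 1: guard c·x = -4.3761 hit at Δt = 1.1711 (t = 2.7266), x⁻ = (4.3761) → reset → x⁺ = (4.1198), jump to mode 0
Mode 0: guard c·x = 6.1834 hit at Δt = 0.3335 (t = 3.0601), x⁻ = (6.1834) → reset → x⁺ = (5.3040), jump to mode 1
Mode 1: guard c·x = -4.3761 hit at Δt = 1.1711 (t = 4.2312), x⁻ = (4.3761) → reset → x⁺ = (4.1198), jump to mode 0
Mode 0: guard c·x = 6.1834 hit at Δt = 0.3335 (t = 4.5647), x⁻ = (6.1834) → reset → x⁺ = (5.3040), jump to mode 1
Mode 1: flow for 0.7708 to horizon, guard not reached → x = (4.6679)

1 1.5555 0->1
2 2.7266 1->0
3 3.0601 0->1
4 4.2312 1->0
5 4.5647 0->1
final: 1 4.6679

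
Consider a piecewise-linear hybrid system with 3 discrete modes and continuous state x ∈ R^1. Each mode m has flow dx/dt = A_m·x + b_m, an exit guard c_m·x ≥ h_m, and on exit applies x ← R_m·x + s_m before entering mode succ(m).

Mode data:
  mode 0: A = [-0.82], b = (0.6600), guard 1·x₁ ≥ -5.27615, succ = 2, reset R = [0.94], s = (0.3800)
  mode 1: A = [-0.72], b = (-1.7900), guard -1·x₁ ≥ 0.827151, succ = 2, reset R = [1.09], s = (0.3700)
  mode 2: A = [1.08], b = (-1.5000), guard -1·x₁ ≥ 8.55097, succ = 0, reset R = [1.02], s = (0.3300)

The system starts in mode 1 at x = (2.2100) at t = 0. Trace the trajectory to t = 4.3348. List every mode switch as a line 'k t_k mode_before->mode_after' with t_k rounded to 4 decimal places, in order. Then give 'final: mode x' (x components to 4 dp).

1 1.4452 1->2
2 2.9674 2->0
3 3.4719 0->2
4 3.9442 2->0
final: 0 -5.8714

Mode 1: guard c·x = 0.8272 hit at Δt = 1.4452 (t = 1.4452), x⁻ = (-0.8272) → reset → x⁺ = (-0.5316), jump to mode 2
Mode 2: guard c·x = 8.5510 hit at Δt = 1.5222 (t = 2.9674), x⁻ = (-8.5510) → reset → x⁺ = (-8.3920), jump to mode 0
Mode 0: guard c·x = -5.2762 hit at Δt = 0.5045 (t = 3.4719), x⁻ = (-5.2762) → reset → x⁺ = (-4.5796), jump to mode 2
Mode 2: guard c·x = 8.5510 hit at Δt = 0.4723 (t = 3.9442), x⁻ = (-8.5510) → reset → x⁺ = (-8.3920), jump to mode 0
Mode 0: flow for 0.3906 to horizon, guard not reached → x = (-5.8714)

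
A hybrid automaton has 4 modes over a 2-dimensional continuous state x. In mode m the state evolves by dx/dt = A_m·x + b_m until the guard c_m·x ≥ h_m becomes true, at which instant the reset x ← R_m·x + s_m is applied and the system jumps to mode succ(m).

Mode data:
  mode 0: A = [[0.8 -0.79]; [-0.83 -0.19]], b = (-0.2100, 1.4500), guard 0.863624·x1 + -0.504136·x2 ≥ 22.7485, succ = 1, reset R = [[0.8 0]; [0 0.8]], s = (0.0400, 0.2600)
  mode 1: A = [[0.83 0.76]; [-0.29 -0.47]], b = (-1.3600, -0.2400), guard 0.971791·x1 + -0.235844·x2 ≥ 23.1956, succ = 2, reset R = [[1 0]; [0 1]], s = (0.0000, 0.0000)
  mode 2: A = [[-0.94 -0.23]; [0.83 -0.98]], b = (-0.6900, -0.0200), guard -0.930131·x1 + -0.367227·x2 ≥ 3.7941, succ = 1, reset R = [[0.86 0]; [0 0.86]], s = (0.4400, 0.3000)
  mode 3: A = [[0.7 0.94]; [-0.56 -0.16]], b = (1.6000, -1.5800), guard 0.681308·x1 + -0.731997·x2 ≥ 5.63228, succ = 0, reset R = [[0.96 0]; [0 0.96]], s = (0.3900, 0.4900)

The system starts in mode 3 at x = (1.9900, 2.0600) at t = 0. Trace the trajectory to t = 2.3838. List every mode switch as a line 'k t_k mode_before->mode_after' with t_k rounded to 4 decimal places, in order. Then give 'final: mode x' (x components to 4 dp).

1 0.9167 3->0
2 2.0055 0->1
final: 1 19.5998 -8.0753

Mode 3: guard c·x = 5.6323 hit at Δt = 0.9167 (t = 0.9167), x⁻ = (6.5103, -1.6349) → reset → x⁺ = (6.6399, -1.0795), jump to mode 0
Mode 0: guard c·x = 22.7485 hit at Δt = 1.0888 (t = 2.0055), x⁻ = (20.7713, -9.5409) → reset → x⁺ = (16.6570, -7.3727), jump to mode 1
Mode 1: flow for 0.3783 to horizon, guard not reached → x = (19.5998, -8.0753)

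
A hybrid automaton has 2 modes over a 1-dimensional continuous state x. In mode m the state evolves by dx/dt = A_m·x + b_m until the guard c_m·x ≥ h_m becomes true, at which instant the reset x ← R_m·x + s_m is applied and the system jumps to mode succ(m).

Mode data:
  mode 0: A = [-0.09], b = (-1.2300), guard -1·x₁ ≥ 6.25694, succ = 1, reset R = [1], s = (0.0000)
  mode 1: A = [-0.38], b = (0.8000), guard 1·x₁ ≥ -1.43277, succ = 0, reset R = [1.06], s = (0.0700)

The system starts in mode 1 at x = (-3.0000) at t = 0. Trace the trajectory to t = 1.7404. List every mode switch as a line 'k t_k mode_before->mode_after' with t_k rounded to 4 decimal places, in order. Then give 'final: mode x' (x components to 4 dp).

Mode 1: guard c·x = -1.4328 hit at Δt = 0.9650 (t = 0.9650), x⁻ = (-1.4328) → reset → x⁺ = (-1.4487), jump to mode 0
Mode 0: flow for 0.7754 to horizon, guard not reached → x = (-2.2723)

1 0.9650 1->0
final: 0 -2.2723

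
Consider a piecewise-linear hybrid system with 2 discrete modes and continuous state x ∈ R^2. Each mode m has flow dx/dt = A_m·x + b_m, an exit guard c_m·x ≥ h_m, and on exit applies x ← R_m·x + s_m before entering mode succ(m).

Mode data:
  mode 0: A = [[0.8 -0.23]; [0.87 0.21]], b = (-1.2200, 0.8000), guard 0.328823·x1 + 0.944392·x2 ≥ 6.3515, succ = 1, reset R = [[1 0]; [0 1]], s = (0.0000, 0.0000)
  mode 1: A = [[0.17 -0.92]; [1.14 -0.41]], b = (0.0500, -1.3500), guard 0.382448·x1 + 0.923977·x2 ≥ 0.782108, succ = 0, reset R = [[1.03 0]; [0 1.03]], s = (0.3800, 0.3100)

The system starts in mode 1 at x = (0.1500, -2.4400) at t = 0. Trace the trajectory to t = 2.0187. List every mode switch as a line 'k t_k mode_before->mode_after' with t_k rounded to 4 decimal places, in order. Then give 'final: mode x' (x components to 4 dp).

Mode 1: guard c·x = 0.7821 hit at Δt = 1.4790 (t = 1.4790), x⁻ = (3.0256, -0.4059) → reset → x⁺ = (3.4964, -0.1081), jump to mode 0
Mode 0: flow for 0.5397 to horizon, guard not reached → x = (4.4137, 2.2941)

1 1.4790 1->0
final: 0 4.4137 2.2941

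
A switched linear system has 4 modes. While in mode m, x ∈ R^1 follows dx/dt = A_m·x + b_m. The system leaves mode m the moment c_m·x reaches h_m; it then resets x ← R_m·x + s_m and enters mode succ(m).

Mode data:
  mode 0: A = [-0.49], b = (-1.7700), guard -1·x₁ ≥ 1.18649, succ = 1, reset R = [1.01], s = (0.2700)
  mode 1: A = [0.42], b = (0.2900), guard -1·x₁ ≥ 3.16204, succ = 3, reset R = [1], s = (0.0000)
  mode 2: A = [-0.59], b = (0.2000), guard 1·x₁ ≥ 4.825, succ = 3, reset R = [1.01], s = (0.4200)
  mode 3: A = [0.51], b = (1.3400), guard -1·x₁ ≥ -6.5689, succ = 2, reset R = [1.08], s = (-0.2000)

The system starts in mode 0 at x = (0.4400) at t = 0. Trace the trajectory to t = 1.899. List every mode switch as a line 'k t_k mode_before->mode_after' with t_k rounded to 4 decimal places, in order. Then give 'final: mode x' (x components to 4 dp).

Mode 0: guard c·x = 1.1865 hit at Δt = 1.0472 (t = 1.0472), x⁻ = (-1.1865) → reset → x⁺ = (-0.9284), jump to mode 1
Mode 1: flow for 0.8518 to horizon, guard not reached → x = (-1.0307)

1 1.0472 0->1
final: 1 -1.0307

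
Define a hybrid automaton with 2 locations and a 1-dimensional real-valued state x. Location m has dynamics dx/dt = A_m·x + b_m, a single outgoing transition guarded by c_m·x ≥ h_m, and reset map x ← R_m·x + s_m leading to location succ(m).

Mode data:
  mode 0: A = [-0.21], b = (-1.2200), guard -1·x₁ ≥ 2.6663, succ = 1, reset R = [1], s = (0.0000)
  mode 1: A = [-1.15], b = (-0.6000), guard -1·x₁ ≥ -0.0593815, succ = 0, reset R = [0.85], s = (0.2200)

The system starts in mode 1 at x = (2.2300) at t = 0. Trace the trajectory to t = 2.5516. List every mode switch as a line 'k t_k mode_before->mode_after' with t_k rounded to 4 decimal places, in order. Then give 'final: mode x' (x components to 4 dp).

Mode 1: guard c·x = -0.0594 hit at Δt = 1.3522 (t = 1.3522), x⁻ = (0.0594) → reset → x⁺ = (0.2705), jump to mode 0
Mode 0: flow for 1.1994 to horizon, guard not reached → x = (-1.0833)

1 1.3522 1->0
final: 0 -1.0833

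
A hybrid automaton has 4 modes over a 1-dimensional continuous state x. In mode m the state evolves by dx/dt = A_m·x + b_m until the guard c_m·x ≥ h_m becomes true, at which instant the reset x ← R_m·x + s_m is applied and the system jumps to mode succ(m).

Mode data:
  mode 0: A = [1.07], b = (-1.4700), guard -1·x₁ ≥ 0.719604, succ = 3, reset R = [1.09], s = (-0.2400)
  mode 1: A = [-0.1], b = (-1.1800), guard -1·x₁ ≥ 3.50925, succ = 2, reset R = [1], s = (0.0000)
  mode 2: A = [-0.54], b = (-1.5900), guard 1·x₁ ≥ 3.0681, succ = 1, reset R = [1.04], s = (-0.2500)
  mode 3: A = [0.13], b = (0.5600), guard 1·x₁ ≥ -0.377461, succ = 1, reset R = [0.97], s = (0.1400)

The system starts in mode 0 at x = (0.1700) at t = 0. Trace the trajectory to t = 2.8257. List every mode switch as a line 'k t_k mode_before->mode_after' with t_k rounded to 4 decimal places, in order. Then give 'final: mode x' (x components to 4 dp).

1 0.5171 0->3
2 1.9005 3->1
final: 1 -1.2489

Mode 0: guard c·x = 0.7196 hit at Δt = 0.5171 (t = 0.5171), x⁻ = (-0.7196) → reset → x⁺ = (-1.0244), jump to mode 3
Mode 3: guard c·x = -0.3775 hit at Δt = 1.3834 (t = 1.9005), x⁻ = (-0.3775) → reset → x⁺ = (-0.2261), jump to mode 1
Mode 1: flow for 0.9252 to horizon, guard not reached → x = (-1.2489)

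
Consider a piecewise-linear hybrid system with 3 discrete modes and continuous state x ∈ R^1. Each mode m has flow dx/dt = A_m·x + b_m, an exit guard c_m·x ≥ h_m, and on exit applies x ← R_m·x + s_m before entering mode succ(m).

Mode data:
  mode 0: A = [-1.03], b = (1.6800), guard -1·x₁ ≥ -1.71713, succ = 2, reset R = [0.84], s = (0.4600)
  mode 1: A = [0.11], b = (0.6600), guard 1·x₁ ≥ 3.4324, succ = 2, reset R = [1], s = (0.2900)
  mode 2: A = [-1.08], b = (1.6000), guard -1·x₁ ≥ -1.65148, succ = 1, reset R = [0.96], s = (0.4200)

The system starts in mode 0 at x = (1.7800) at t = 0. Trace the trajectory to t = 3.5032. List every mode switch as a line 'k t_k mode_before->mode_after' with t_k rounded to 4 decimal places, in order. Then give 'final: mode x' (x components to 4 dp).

Mode 0: guard c·x = -1.7171 hit at Δt = 0.5324 (t = 0.5324), x⁻ = (1.7171) → reset → x⁺ = (1.9024), jump to mode 2
Mode 2: guard c·x = -1.6515 hit at Δt = 0.8395 (t = 1.3719), x⁻ = (1.6515) → reset → x⁺ = (2.0054), jump to mode 1
Mode 1: guard c·x = 3.4324 hit at Δt = 1.4912 (t = 2.8631), x⁻ = (3.4324) → reset → x⁺ = (3.7224), jump to mode 2
Mode 2: flow for 0.6401 to horizon, guard not reached → x = (2.6040)

1 0.5324 0->2
2 1.3719 2->1
3 2.8631 1->2
final: 2 2.6040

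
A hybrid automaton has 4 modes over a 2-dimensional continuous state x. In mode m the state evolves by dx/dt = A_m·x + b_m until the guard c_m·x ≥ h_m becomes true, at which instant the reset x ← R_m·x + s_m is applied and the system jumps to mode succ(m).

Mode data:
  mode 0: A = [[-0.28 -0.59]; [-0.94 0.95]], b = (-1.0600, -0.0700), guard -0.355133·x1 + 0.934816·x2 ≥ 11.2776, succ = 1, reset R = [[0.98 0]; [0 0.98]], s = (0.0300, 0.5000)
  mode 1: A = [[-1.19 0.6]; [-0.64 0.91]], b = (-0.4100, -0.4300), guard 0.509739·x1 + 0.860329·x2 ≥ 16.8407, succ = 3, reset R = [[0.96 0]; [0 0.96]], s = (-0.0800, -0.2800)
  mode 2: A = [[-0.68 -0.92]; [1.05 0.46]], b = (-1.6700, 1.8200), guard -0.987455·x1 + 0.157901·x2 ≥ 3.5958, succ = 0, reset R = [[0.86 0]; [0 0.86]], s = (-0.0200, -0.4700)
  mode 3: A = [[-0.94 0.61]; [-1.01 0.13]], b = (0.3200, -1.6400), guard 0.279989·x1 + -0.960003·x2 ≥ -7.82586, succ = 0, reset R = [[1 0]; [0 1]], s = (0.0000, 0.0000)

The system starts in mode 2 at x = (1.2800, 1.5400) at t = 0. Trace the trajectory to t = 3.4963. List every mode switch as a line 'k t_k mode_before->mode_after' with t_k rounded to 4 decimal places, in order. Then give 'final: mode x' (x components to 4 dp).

1 1.0955 2->0
2 1.8694 0->1
3 2.4828 1->3
final: 3 6.9402 13.4686

Mode 2: guard c·x = 3.5958 hit at Δt = 1.0955 (t = 1.0955), x⁻ = (-2.9946, 4.0454) → reset → x⁺ = (-2.5954, 3.0090), jump to mode 0
Mode 0: guard c·x = 11.2776 hit at Δt = 0.7739 (t = 1.8694), x⁻ = (-5.3173, 10.0440) → reset → x⁺ = (-5.1809, 10.3431), jump to mode 1
Mode 1: guard c·x = 16.8407 hit at Δt = 0.6134 (t = 2.4828), x⁻ = (1.2228, 18.8502) → reset → x⁺ = (1.0939, 17.8162), jump to mode 3
Mode 3: flow for 1.0135 to horizon, guard not reached → x = (6.9402, 13.4686)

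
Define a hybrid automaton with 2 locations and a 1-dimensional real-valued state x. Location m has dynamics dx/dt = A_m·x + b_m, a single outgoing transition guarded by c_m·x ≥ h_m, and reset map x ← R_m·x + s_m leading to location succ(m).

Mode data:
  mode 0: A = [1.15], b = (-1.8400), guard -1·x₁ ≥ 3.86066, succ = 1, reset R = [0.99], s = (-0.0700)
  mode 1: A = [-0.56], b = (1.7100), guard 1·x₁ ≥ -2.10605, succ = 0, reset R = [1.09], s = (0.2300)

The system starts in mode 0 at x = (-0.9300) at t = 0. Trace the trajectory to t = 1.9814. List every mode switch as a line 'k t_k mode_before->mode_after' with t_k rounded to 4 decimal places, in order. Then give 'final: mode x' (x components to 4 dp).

Mode 0: guard c·x = 3.8607 hit at Δt = 0.6690 (t = 0.6690), x⁻ = (-3.8607) → reset → x⁺ = (-3.8921), jump to mode 1
Mode 1: guard c·x = -2.1061 hit at Δt = 0.5308 (t = 1.1998), x⁻ = (-2.1061) → reset → x⁺ = (-2.0656), jump to mode 0
Mode 0: guard c·x = 3.8607 hit at Δt = 0.3466 (t = 1.5464), x⁻ = (-3.8607) → reset → x⁺ = (-3.8921), jump to mode 1
Mode 1: flow for 0.4350 to horizon, guard not reached → x = (-2.3904)

1 0.6690 0->1
2 1.1998 1->0
3 1.5464 0->1
final: 1 -2.3904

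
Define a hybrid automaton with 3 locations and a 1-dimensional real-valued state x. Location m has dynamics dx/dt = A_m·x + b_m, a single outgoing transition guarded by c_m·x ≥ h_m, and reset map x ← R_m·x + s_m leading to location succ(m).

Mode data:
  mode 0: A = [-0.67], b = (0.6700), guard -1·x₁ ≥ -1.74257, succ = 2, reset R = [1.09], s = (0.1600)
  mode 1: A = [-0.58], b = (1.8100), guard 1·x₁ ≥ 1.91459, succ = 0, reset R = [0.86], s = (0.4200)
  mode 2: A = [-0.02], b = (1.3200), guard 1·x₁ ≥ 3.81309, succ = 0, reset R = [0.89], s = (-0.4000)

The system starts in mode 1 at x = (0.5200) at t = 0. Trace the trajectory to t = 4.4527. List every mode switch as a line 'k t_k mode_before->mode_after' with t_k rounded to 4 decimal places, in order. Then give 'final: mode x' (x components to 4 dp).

1 1.3248 1->0
2 1.8652 0->2
3 3.2557 2->0
final: 0 1.8940

Mode 1: guard c·x = 1.9146 hit at Δt = 1.3248 (t = 1.3248), x⁻ = (1.9146) → reset → x⁺ = (2.0665), jump to mode 0
Mode 0: guard c·x = -1.7426 hit at Δt = 0.5404 (t = 1.8652), x⁻ = (1.7426) → reset → x⁺ = (2.0594), jump to mode 2
Mode 2: guard c·x = 3.8131 hit at Δt = 1.3905 (t = 3.2557), x⁻ = (3.8131) → reset → x⁺ = (2.9937), jump to mode 0
Mode 0: flow for 1.1970 to horizon, guard not reached → x = (1.8940)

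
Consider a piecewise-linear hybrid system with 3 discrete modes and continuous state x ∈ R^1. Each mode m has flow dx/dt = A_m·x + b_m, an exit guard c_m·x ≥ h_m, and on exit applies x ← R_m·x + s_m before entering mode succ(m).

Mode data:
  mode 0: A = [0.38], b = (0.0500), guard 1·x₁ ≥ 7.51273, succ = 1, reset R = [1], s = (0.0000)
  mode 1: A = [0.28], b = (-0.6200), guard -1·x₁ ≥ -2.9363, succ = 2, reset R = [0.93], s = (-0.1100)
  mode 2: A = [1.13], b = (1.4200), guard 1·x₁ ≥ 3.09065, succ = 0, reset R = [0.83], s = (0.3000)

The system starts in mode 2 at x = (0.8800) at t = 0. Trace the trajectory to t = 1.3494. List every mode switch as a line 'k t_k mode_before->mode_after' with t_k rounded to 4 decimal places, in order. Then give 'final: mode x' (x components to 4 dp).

1 0.6286 2->0
final: 0 3.8095

Mode 2: guard c·x = 3.0907 hit at Δt = 0.6286 (t = 0.6286), x⁻ = (3.0907) → reset → x⁺ = (2.8652), jump to mode 0
Mode 0: flow for 0.7208 to horizon, guard not reached → x = (3.8095)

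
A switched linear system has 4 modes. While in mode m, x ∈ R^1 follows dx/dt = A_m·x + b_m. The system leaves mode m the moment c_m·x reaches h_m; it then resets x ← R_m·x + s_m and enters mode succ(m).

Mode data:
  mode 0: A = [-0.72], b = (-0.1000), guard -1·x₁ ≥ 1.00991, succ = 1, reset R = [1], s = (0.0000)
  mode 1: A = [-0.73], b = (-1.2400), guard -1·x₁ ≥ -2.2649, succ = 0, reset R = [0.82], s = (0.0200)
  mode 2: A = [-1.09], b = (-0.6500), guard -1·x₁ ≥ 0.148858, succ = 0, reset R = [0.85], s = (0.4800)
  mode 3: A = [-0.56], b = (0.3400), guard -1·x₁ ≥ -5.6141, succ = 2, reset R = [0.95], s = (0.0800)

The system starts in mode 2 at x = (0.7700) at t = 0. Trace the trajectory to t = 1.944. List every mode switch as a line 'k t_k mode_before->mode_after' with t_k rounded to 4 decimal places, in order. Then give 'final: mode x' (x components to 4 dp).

Mode 2: guard c·x = 0.1489 hit at Δt = 1.0241 (t = 1.0241), x⁻ = (-0.1489) → reset → x⁺ = (0.3535), jump to mode 0
Mode 0: flow for 0.9199 to horizon, guard not reached → x = (0.1150)

1 1.0241 2->0
final: 0 0.1150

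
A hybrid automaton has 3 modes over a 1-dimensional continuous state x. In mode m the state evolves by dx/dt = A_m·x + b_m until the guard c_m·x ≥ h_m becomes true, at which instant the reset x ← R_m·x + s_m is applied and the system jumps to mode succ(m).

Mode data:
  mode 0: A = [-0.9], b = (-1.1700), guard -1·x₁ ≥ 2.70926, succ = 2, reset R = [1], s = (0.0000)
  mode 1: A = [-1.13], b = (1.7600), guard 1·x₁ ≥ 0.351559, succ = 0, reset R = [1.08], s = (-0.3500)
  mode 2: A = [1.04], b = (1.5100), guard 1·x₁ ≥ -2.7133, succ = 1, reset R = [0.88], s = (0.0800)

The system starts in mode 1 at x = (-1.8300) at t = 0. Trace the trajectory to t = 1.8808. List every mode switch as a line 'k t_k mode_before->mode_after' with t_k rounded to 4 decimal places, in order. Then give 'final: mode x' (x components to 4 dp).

Mode 1: guard c·x = 0.3516 hit at Δt = 0.9140 (t = 0.9140), x⁻ = (0.3516) → reset → x⁺ = (0.0297), jump to mode 0
Mode 0: flow for 0.9668 to horizon, guard not reached → x = (-0.7430)

1 0.9140 1->0
final: 0 -0.7430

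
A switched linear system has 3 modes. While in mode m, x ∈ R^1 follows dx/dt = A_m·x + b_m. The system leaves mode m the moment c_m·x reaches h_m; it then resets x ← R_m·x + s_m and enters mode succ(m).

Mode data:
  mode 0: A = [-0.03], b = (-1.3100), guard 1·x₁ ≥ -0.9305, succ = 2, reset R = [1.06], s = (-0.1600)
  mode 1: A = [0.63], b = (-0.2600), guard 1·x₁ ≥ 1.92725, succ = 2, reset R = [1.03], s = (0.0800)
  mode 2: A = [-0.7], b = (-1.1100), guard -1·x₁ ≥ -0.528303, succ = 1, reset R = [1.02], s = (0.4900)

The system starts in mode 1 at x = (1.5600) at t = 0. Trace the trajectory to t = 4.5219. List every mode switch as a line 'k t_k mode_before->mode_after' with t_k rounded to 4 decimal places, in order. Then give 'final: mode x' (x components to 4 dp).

Mode 1: guard c·x = 1.9272 hit at Δt = 0.4408 (t = 0.4408), x⁻ = (1.9272) → reset → x⁺ = (2.0651), jump to mode 2
Mode 2: guard c·x = -0.5283 hit at Δt = 0.7805 (t = 1.2213), x⁻ = (0.5283) → reset → x⁺ = (1.0289), jump to mode 1
Mode 1: guard c·x = 1.9272 hit at Δt = 1.4275 (t = 2.6488), x⁻ = (1.9273) → reset → x⁺ = (2.0651), jump to mode 2
Mode 2: guard c·x = -0.5283 hit at Δt = 0.7805 (t = 3.4293), x⁻ = (0.5283) → reset → x⁺ = (1.0289), jump to mode 1
Mode 1: flow for 1.0926 to horizon, guard not reached → x = (1.6391)

1 0.4408 1->2
2 1.2213 2->1
3 2.6488 1->2
4 3.4293 2->1
final: 1 1.6391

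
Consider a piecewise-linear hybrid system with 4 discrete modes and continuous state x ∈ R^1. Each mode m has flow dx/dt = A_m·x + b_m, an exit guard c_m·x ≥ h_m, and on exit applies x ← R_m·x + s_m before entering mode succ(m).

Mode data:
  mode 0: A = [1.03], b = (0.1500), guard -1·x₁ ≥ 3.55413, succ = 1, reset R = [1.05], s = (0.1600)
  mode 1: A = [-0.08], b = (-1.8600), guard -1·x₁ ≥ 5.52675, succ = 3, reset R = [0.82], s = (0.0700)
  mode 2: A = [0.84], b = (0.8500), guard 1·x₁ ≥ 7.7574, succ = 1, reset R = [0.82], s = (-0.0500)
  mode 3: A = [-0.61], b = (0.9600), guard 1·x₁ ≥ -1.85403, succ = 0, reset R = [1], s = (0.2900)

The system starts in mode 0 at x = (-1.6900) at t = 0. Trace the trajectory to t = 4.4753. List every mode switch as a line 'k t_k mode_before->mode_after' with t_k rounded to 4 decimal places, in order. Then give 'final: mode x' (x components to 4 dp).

Mode 0: guard c·x = 3.5541 hit at Δt = 0.7686 (t = 0.7686), x⁻ = (-3.5541) → reset → x⁺ = (-3.5718), jump to mode 1
Mode 1: guard c·x = 5.5267 hit at Δt = 1.3079 (t = 2.0765), x⁻ = (-5.5267) → reset → x⁺ = (-4.4619), jump to mode 3
Mode 3: guard c·x = -1.8540 hit at Δt = 0.9275 (t = 3.0040), x⁻ = (-1.8540) → reset → x⁺ = (-1.5640), jump to mode 0
Mode 0: guard c·x = 3.5541 hit at Δt = 0.8512 (t = 3.8552), x⁻ = (-3.5541) → reset → x⁺ = (-3.5718), jump to mode 1
Mode 1: flow for 0.6201 to horizon, guard not reached → x = (-4.5242)

1 0.7686 0->1
2 2.0765 1->3
3 3.0040 3->0
4 3.8552 0->1
final: 1 -4.5242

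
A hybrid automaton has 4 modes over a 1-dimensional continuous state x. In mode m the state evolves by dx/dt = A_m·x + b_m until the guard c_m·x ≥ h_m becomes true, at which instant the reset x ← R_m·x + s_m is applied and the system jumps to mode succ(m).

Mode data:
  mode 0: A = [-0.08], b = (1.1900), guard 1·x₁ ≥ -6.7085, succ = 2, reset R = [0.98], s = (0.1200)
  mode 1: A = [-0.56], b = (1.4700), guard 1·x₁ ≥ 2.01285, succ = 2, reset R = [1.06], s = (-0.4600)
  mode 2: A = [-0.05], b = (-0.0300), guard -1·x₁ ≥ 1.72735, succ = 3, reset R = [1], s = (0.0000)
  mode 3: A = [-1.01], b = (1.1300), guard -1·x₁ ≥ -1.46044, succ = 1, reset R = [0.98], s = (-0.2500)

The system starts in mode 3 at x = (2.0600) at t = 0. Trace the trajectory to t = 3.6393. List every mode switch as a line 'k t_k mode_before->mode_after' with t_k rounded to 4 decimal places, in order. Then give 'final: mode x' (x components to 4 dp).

1 1.0034 3->1
2 2.5356 1->2
final: 2 1.5515

Mode 3: guard c·x = -1.4604 hit at Δt = 1.0034 (t = 1.0034), x⁻ = (1.4604) → reset → x⁺ = (1.1812), jump to mode 1
Mode 1: guard c·x = 2.0128 hit at Δt = 1.5322 (t = 2.5356), x⁻ = (2.0128) → reset → x⁺ = (1.6736), jump to mode 2
Mode 2: flow for 1.1037 to horizon, guard not reached → x = (1.5515)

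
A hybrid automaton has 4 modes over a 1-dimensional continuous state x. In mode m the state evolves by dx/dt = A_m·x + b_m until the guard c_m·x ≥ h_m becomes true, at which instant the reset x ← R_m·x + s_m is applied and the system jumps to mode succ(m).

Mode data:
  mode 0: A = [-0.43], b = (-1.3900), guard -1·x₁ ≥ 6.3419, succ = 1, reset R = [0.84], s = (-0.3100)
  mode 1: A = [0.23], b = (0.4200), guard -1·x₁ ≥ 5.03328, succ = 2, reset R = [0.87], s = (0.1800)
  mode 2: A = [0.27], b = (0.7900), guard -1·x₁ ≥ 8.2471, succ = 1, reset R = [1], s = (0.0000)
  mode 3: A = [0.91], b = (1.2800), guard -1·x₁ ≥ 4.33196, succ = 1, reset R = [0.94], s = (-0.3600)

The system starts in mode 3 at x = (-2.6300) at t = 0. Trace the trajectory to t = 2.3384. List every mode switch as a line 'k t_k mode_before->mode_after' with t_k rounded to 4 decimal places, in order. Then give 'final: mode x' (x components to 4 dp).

1 0.9580 3->1
2 1.8606 1->2
final: 2 -4.3742

Mode 3: guard c·x = 4.3320 hit at Δt = 0.9580 (t = 0.9580), x⁻ = (-4.3320) → reset → x⁺ = (-4.4320), jump to mode 1
Mode 1: guard c·x = 5.0333 hit at Δt = 0.9026 (t = 1.8606), x⁻ = (-5.0333) → reset → x⁺ = (-4.1990), jump to mode 2
Mode 2: flow for 0.4778 to horizon, guard not reached → x = (-4.3742)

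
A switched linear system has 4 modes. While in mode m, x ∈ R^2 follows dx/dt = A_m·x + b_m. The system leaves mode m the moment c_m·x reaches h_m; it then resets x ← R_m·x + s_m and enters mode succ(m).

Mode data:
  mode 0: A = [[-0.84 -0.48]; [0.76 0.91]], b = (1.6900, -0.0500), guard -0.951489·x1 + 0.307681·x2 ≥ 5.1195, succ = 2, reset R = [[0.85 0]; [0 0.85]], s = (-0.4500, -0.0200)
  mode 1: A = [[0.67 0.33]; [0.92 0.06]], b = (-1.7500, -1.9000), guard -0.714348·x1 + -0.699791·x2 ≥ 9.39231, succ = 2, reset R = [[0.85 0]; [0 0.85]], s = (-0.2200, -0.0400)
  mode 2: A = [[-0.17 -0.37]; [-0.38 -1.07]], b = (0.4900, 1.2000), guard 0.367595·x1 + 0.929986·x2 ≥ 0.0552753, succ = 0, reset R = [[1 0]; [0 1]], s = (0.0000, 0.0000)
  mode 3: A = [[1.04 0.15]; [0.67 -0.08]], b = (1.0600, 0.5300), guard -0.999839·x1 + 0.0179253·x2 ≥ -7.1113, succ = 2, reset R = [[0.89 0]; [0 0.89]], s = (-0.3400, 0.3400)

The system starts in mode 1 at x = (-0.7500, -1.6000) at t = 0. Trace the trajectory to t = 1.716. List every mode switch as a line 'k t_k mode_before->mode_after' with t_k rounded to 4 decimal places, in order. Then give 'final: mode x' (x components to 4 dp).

1 1.0998 1->2
final: 2 -3.9489 -1.7729

Mode 1: guard c·x = 9.3923 hit at Δt = 1.0998 (t = 1.0998), x⁻ = (-6.2883, -7.0025) → reset → x⁺ = (-5.5650, -5.9921), jump to mode 2
Mode 2: flow for 0.6162 to horizon, guard not reached → x = (-3.9489, -1.7729)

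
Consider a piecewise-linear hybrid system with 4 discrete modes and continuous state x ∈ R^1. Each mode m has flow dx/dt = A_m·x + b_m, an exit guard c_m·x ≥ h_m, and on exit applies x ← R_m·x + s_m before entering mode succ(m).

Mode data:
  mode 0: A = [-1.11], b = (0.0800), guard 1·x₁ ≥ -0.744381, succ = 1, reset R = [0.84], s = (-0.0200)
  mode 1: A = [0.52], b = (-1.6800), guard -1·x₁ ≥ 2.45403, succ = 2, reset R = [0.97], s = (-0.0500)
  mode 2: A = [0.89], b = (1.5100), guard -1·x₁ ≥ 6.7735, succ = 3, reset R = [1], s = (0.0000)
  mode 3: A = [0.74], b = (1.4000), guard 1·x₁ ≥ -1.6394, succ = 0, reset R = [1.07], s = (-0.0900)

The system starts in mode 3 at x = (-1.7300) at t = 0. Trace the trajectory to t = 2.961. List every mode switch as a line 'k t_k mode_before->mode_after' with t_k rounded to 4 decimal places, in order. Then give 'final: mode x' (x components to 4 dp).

1 0.6006 3->0
2 1.3692 0->1
3 2.1057 1->2
final: 2 -3.2676

Mode 3: guard c·x = -1.6394 hit at Δt = 0.6006 (t = 0.6006), x⁻ = (-1.6394) → reset → x⁺ = (-1.8442), jump to mode 0
Mode 0: guard c·x = -0.7444 hit at Δt = 0.7686 (t = 1.3692), x⁻ = (-0.7444) → reset → x⁺ = (-0.6453), jump to mode 1
Mode 1: guard c·x = 2.4540 hit at Δt = 0.7365 (t = 2.1057), x⁻ = (-2.4540) → reset → x⁺ = (-2.4304), jump to mode 2
Mode 2: flow for 0.8553 to horizon, guard not reached → x = (-3.2676)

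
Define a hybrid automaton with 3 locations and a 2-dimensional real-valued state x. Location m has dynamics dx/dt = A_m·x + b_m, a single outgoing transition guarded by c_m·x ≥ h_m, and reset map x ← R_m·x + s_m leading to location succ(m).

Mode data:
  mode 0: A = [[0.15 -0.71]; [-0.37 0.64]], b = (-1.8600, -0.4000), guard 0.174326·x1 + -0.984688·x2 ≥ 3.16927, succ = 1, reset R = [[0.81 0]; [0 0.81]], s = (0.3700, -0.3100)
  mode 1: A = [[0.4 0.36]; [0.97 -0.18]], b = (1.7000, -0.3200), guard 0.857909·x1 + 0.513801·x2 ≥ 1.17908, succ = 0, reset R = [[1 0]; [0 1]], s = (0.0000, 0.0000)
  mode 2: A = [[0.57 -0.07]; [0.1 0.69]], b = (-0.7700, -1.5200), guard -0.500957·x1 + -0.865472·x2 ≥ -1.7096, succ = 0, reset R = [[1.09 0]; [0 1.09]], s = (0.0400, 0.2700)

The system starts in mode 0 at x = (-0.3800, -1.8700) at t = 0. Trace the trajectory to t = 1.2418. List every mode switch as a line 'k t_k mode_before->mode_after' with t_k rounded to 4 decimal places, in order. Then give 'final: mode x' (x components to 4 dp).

Mode 0: guard c·x = 3.1693 hit at Δt = 0.7819 (t = 0.7819), x⁻ = (-0.4879, -3.3049) → reset → x⁺ = (-0.0252, -2.9870), jump to mode 1
Mode 1: flow for 0.4599 to horizon, guard not reached → x = (0.2966, -2.8349)

1 0.7819 0->1
final: 1 0.2966 -2.8349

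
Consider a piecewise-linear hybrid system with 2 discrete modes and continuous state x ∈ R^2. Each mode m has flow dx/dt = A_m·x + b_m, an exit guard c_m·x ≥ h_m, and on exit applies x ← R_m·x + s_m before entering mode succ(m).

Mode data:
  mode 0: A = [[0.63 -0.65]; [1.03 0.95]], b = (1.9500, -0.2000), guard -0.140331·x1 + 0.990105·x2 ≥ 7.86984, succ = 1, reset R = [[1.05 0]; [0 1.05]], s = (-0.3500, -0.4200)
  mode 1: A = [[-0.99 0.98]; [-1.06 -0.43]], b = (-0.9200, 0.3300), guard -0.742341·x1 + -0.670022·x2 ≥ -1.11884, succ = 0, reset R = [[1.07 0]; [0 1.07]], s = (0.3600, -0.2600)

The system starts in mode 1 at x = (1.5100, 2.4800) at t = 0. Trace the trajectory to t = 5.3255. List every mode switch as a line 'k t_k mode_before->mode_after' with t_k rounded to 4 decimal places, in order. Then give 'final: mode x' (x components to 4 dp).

1 1.0456 1->0
2 2.4222 0->1
3 4.3046 1->0
final: 0 4.9901 5.0708

Mode 1: guard c·x = -1.1188 hit at Δt = 1.0456 (t = 1.0456), x⁻ = (0.8021, 0.7812) → reset → x⁺ = (1.2183, 0.5758), jump to mode 0
Mode 0: guard c·x = 7.8698 hit at Δt = 1.3766 (t = 2.4222), x⁻ = (3.0936, 8.3870) → reset → x⁺ = (2.8983, 8.3863), jump to mode 1
Mode 1: guard c·x = -1.1188 hit at Δt = 1.8824 (t = 4.3046), x⁻ = (1.4247, 0.0914) → reset → x⁺ = (1.8844, -0.1622), jump to mode 0
Mode 0: flow for 1.0209 to horizon, guard not reached → x = (4.9901, 5.0708)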